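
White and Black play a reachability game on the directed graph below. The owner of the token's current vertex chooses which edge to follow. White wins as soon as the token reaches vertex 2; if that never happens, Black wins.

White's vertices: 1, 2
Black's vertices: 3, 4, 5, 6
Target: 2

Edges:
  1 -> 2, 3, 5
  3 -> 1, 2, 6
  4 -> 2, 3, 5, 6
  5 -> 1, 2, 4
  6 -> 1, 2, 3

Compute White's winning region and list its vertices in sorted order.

1, 2

A0 = {2}
A1: add {1} — 1 (White) has 1→2.
A2 = A1; e.g. 3 (Black) can still go to 6. Fixed point.
White's winning region = {1, 2}.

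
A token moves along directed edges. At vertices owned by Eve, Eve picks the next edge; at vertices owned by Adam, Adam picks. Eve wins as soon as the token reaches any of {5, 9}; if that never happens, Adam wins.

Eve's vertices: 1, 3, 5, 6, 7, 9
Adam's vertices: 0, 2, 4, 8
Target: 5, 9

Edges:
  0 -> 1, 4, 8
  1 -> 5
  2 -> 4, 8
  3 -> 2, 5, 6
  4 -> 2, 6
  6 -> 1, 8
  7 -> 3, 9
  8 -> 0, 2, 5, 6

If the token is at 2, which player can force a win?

A0 = {5, 9}
A1: add {1, 3, 7} — 1 (Eve) has 1→5; 3 (Eve) has 3→5; 7 (Eve) has 7→9.
A2: add {6} — 6 (Eve) has 6→1.
A3 = A2; e.g. 0 (Adam) can still go to 4. Fixed point.
2 never enters the attractor, so Adam can avoid the target forever.

Adam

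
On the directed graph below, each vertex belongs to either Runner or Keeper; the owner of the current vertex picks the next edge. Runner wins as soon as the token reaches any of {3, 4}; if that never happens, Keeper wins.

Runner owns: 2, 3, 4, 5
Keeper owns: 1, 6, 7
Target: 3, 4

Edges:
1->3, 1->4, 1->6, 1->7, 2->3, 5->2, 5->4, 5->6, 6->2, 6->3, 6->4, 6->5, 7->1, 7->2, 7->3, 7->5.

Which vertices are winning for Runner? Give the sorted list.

A0 = {3, 4}
A1: add {2, 5} — 2 (Runner) has 2→3; 5 (Runner) has 5→4.
A2: add {6} — 6 (Keeper): all of {2, 3, 4, 5} already in.
A3 = A2; e.g. 1 (Keeper) can still go to 7. Fixed point.
Runner's winning region = {2, 3, 4, 5, 6}.

2, 3, 4, 5, 6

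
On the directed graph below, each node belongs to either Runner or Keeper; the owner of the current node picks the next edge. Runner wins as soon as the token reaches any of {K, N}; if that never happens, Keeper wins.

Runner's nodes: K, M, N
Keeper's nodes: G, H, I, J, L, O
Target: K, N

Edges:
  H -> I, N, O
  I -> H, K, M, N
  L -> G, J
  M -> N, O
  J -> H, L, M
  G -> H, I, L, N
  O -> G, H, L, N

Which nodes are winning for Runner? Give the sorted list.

K, M, N

A0 = {K, N}
A1: add {M} — M (Runner) has M→N.
A2 = A1; e.g. G (Keeper) can still go to H. Fixed point.
Runner's winning region = {K, M, N}.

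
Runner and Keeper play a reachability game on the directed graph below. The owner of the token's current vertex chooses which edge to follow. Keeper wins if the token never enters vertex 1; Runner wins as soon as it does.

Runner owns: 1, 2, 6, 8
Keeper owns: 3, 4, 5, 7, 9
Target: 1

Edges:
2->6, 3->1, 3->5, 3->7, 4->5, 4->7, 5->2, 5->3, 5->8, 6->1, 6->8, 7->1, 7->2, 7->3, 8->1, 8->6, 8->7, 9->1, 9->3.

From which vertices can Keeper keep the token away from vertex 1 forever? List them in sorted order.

A0 = {1}
A1: add {6, 8} — 6 (Runner) has 6→1; 8 (Runner) has 8→1.
A2: add {2} — 2 (Runner) has 2→6.
A3 = A2; e.g. 3 (Keeper) can still go to 5. Fixed point.
Runner's attractor = {1, 2, 6, 8}; Keeper avoids the target exactly from the complement.

3, 4, 5, 7, 9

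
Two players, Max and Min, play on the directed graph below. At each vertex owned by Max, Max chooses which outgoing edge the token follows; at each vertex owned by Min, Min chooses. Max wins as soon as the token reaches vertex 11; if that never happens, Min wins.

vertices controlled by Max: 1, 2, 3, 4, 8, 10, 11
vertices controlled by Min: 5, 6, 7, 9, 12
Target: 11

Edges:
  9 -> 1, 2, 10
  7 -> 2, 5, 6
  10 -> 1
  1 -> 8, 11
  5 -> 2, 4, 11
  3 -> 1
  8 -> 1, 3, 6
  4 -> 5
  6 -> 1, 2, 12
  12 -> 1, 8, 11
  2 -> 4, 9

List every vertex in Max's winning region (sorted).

1, 3, 8, 10, 11, 12

A0 = {11}
A1: add {1} — 1 (Max) has 1→11.
A2: add {3, 8, 10} — 3 (Max) has 3→1; 8 (Max) has 8→1; 10 (Max) has 10→1.
A3: add {12} — 12 (Min): all of {1, 8, 11} already in.
A4 = A3; e.g. 2 (Max) has no edge into A3. Fixed point.
Max's winning region = {1, 3, 8, 10, 11, 12}.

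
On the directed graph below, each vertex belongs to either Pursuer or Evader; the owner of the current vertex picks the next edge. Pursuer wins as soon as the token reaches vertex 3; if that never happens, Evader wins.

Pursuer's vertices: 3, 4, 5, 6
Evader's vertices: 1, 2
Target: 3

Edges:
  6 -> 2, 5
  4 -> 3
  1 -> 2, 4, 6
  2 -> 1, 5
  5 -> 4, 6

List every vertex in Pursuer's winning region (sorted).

3, 4, 5, 6

A0 = {3}
A1: add {4} — 4 (Pursuer) has 4→3.
A2: add {5} — 5 (Pursuer) has 5→4.
A3: add {6} — 6 (Pursuer) has 6→5.
A4 = A3; e.g. 1 (Evader) can still go to 2. Fixed point.
Pursuer's winning region = {3, 4, 5, 6}.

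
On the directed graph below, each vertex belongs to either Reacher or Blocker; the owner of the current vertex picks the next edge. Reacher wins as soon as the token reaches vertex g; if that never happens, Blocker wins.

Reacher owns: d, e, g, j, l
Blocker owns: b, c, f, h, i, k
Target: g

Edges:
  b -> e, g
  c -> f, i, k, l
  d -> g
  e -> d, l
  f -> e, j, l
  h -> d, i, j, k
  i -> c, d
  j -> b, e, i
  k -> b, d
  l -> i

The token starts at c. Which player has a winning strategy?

A0 = {g}
A1: add {d} — d (Reacher) has d→g.
A2: add {e} — e (Reacher) has e→d.
A3: add {b, j} — b (Blocker): all of {e, g} already in; j (Reacher) has j→e.
A4: add {k} — k (Blocker): all of {b, d} already in.
A5 = A4; e.g. c (Blocker) can still go to f. Fixed point.
c never enters the attractor, so Blocker can avoid the target forever.

Blocker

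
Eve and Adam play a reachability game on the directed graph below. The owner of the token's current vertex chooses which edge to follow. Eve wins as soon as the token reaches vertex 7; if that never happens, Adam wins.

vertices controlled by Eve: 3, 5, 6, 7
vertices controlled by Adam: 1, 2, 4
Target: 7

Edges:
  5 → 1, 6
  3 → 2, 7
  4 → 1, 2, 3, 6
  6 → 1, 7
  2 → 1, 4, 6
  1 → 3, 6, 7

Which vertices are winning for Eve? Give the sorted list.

A0 = {7}
A1: add {3, 6} — 3 (Eve) has 3→7; 6 (Eve) has 6→7.
A2: add {1, 5} — 1 (Adam): all of {3, 6, 7} already in; 5 (Eve) has 5→6.
A3 = A2; e.g. 2 (Adam) can still go to 4. Fixed point.
Eve's winning region = {1, 3, 5, 6, 7}.

1, 3, 5, 6, 7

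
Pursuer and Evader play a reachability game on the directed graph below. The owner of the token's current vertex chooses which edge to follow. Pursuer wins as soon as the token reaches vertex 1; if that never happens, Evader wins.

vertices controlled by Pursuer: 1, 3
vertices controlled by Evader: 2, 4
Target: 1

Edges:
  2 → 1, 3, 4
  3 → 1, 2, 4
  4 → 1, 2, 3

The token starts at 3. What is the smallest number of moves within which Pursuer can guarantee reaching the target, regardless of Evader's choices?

A0 = {1}
A1: add {3} — 3 (Pursuer) has 3→1.
A2 = A1; e.g. 2 (Evader) can still go to 4. Fixed point.
3 enters the attractor at level 1, so Pursuer can force the target in 1 move from there.

1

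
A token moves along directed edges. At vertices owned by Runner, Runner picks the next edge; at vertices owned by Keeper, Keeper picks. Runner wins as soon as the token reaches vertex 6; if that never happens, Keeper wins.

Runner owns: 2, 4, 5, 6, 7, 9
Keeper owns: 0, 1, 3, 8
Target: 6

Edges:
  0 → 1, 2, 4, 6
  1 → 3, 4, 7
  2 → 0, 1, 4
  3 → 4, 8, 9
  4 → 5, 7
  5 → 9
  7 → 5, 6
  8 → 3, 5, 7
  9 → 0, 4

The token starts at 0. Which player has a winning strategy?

A0 = {6}
A1: add {7} — 7 (Runner) has 7→6.
A2: add {4} — 4 (Runner) has 4→7.
A3: add {2, 9} — 2 (Runner) has 2→4; 9 (Runner) has 9→4.
A4: add {5} — 5 (Runner) has 5→9.
A5 = A4; e.g. 0 (Keeper) can still go to 1. Fixed point.
0 never enters the attractor, so Keeper can avoid the target forever.

Keeper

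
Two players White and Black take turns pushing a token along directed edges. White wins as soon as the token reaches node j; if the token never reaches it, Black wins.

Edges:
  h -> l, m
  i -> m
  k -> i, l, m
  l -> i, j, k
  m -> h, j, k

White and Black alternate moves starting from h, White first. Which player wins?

Black

Track states (vertex, player-to-move).
A0 = {(j,White), (j,Black)}
A1: add {(l,White), (m,White)}.
A2: add {(h,Black), (i,Black)}.
A3: add {(k,White)}.
A4 = A3; e.g. (h,White) stays out. (h,White) never enters ⇒ Black avoids the target.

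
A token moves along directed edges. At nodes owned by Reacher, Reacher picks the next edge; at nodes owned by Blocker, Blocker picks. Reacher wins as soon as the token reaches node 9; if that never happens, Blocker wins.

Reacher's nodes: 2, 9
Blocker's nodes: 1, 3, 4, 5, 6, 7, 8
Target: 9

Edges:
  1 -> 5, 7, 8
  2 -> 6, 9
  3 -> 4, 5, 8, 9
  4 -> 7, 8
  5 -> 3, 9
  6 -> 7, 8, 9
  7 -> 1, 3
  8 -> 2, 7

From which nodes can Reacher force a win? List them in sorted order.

2, 9

A0 = {9}
A1: add {2} — 2 (Reacher) has 2→9.
A2 = A1; e.g. 1 (Blocker) can still go to 5. Fixed point.
Reacher's winning region = {2, 9}.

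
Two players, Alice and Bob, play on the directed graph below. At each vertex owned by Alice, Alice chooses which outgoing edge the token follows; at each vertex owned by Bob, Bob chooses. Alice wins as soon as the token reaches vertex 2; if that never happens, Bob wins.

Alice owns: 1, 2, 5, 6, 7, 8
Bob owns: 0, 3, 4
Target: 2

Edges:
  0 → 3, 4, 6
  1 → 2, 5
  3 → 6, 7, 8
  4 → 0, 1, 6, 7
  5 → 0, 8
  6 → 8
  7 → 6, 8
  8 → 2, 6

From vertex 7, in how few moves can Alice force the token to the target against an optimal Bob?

2

A0 = {2}
A1: add {1, 8} — 1 (Alice) has 1→2; 8 (Alice) has 8→2.
A2: add {5, 6, 7} — 5 (Alice) has 5→8; 6 (Alice) has 6→8; 7 (Alice) has 7→8.
7 enters the attractor at level 2, so Alice can force the target in 2 moves from there.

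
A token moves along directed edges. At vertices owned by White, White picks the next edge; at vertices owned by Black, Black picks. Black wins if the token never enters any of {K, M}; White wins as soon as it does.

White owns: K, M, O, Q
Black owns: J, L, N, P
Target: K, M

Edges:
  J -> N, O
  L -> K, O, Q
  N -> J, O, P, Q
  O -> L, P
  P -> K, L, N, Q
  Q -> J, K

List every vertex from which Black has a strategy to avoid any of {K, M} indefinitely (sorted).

J, L, N, O, P

A0 = {K, M}
A1: add {Q} — Q (White) has Q→K.
A2 = A1; e.g. J (Black) can still go to N. Fixed point.
White's attractor = {K, M, Q}; Black avoids the target exactly from the complement.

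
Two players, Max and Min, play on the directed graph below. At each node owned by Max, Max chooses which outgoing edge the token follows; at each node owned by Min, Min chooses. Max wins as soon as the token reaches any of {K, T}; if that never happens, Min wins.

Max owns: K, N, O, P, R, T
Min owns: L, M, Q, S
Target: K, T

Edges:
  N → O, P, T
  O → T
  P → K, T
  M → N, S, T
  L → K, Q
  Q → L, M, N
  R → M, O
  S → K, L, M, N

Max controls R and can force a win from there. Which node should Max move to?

A0 = {K, T}
A1: add {N, O, P} — N (Max) has N→T; O (Max) has O→T; P (Max) has P→K.
A2: add {R} — R (Max) has R→O.
A3 = A2; e.g. L (Min) can still go to Q. Fixed point.
From R, successor O is in the attractor (rank 1); the other successor M is not.

O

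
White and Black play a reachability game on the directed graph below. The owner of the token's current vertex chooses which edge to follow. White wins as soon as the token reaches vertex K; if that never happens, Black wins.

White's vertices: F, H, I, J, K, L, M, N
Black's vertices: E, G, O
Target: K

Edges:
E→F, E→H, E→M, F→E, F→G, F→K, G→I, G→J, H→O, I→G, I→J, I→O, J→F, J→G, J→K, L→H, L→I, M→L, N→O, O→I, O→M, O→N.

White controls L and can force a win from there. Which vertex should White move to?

A0 = {K}
A1: add {F, J} — F (White) has F→K; J (White) has J→K.
A2: add {I} — I (White) has I→J.
A3: add {G, L} — G (Black): all of {I, J} already in; L (White) has L→I.
A4: add {M} — M (White) has M→L.
A5 = A4; e.g. E (Black) can still go to H. Fixed point.
From L, successor I is in the attractor (rank 2); the other successor H is not.

I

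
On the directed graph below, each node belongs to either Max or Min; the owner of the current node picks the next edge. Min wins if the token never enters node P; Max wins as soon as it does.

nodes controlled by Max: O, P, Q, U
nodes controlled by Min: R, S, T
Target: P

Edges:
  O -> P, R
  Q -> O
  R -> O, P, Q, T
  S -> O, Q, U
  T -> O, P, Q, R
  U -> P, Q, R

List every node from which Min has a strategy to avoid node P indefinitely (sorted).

R, T

A0 = {P}
A1: add {O, U} — O (Max) has O→P; U (Max) has U→P.
A2: add {Q} — Q (Max) has Q→O.
A3: add {S} — S (Min): all of {O, Q, U} already in.
A4 = A3; e.g. R (Min) can still go to T. Fixed point.
Max's attractor = {O, P, Q, S, U}; Min avoids the target exactly from the complement.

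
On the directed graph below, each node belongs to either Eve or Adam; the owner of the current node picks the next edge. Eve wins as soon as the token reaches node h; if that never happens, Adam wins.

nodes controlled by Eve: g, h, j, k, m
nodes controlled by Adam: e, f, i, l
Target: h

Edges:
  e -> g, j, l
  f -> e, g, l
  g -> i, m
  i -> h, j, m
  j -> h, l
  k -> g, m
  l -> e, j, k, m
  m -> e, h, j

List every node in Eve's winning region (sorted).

A0 = {h}
A1: add {j, m} — j (Eve) has j→h; m (Eve) has m→h.
A2: add {g, i, k} — g (Eve) has g→m; i (Adam): all of {h, j, m} already in; k (Eve) has k→m.
A3 = A2; e.g. e (Adam) can still go to l. Fixed point.
Eve's winning region = {g, h, i, j, k, m}.

g, h, i, j, k, m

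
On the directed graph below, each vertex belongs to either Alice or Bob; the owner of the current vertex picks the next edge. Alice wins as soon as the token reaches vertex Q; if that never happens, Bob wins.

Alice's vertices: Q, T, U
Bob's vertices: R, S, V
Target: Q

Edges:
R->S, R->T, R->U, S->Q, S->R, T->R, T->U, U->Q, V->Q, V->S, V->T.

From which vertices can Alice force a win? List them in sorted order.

Q, T, U

A0 = {Q}
A1: add {U} — U (Alice) has U→Q.
A2: add {T} — T (Alice) has T→U.
A3 = A2; e.g. R (Bob) can still go to S. Fixed point.
Alice's winning region = {Q, T, U}.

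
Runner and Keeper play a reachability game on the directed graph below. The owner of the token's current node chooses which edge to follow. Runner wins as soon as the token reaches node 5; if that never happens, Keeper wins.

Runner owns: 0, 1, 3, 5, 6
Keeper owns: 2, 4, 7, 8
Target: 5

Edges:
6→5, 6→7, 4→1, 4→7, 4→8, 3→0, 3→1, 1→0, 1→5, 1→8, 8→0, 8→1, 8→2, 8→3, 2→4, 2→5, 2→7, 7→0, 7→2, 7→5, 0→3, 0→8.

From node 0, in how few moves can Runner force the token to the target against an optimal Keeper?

3

A0 = {5}
A1: add {1, 6} — 1 (Runner) has 1→5; 6 (Runner) has 6→5.
A2: add {3} — 3 (Runner) has 3→1.
A3: add {0} — 0 (Runner) has 0→3.
A4 = A3; e.g. 2 (Keeper) can still go to 4. Fixed point.
0 enters the attractor at level 3, so Runner can force the target in 3 moves from there.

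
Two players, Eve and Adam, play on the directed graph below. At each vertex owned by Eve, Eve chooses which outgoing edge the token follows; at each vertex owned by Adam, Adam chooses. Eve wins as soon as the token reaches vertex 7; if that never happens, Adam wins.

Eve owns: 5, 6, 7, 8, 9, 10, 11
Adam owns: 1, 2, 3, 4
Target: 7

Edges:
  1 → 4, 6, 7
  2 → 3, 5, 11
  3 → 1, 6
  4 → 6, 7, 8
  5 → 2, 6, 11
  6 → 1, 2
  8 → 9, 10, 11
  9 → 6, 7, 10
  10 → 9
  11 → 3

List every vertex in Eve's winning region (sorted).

A0 = {7}
A1: add {9} — 9 (Eve) has 9→7.
A2: add {8, 10} — 8 (Eve) has 8→9; 10 (Eve) has 10→9.
A3 = A2; e.g. 1 (Adam) can still go to 4. Fixed point.
Eve's winning region = {7, 8, 9, 10}.

7, 8, 9, 10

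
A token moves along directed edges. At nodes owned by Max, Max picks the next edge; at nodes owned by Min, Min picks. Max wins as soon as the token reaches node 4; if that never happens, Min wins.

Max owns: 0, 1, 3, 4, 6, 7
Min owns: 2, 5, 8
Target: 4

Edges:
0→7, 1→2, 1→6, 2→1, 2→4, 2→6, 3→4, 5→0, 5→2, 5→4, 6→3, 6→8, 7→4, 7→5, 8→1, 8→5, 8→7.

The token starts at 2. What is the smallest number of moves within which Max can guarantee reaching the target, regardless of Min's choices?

4

A0 = {4}
A1: add {3, 7} — 3 (Max) has 3→4; 7 (Max) has 7→4.
A2: add {0, 6} — 0 (Max) has 0→7; 6 (Max) has 6→3.
A3: add {1} — 1 (Max) has 1→6.
A4: add {2} — 2 (Min): all of {1, 4, 6} already in.
2 enters the attractor at level 4, so Max can force the target in 4 moves from there.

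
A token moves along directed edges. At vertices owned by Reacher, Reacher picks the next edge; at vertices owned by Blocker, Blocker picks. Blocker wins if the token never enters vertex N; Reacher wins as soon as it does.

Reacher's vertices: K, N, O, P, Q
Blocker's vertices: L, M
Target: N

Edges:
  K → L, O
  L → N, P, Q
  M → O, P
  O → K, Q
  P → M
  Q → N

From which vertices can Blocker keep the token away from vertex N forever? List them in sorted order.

L, M, P

A0 = {N}
A1: add {Q} — Q (Reacher) has Q→N.
A2: add {O} — O (Reacher) has O→Q.
A3: add {K} — K (Reacher) has K→O.
A4 = A3; e.g. L (Blocker) can still go to P. Fixed point.
Reacher's attractor = {K, N, O, Q}; Blocker avoids the target exactly from the complement.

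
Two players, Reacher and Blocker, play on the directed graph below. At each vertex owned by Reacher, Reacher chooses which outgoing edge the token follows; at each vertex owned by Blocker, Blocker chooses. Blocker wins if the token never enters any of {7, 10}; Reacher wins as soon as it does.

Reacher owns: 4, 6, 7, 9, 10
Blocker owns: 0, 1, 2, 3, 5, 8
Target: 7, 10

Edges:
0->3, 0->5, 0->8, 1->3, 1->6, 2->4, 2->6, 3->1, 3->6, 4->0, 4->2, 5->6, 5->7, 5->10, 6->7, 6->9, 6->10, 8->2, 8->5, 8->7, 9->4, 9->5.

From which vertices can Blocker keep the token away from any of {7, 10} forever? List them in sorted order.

A0 = {7, 10}
A1: add {6} — 6 (Reacher) has 6→7.
A2: add {5} — 5 (Blocker): all of {6, 7, 10} already in.
A3: add {9} — 9 (Reacher) has 9→5.
A4 = A3; e.g. 0 (Blocker) can still go to 3. Fixed point.
Reacher's attractor = {5, 6, 7, 9, 10}; Blocker avoids the target exactly from the complement.

0, 1, 2, 3, 4, 8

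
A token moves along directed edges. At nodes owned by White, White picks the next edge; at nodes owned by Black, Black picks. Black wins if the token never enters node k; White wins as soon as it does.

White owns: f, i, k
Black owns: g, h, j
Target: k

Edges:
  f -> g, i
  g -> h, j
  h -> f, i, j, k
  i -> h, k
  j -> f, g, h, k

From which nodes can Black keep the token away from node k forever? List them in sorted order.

A0 = {k}
A1: add {i} — i (White) has i→k.
A2: add {f} — f (White) has f→i.
A3 = A2; e.g. g (Black) can still go to h. Fixed point.
White's attractor = {f, i, k}; Black avoids the target exactly from the complement.

g, h, j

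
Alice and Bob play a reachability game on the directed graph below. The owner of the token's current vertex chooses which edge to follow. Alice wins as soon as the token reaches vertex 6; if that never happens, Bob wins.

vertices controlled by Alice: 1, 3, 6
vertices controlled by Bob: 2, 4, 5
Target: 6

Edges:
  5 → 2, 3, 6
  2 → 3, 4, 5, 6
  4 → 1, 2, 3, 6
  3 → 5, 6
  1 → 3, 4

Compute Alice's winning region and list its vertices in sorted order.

A0 = {6}
A1: add {3} — 3 (Alice) has 3→6.
A2: add {1} — 1 (Alice) has 1→3.
A3 = A2; e.g. 2 (Bob) can still go to 4. Fixed point.
Alice's winning region = {1, 3, 6}.

1, 3, 6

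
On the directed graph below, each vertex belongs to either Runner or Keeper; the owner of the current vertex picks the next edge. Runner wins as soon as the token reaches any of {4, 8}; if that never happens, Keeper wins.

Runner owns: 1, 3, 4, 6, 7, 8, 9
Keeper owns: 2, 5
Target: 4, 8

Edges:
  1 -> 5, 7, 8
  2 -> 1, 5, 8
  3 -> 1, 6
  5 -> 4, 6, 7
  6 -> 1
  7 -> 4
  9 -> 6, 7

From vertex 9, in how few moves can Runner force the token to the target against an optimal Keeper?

2

A0 = {4, 8}
A1: add {1, 7} — 1 (Runner) has 1→8; 7 (Runner) has 7→4.
A2: add {3, 6, 9} — 3 (Runner) has 3→1; 6 (Runner) has 6→1; 9 (Runner) has 9→7.
9 enters the attractor at level 2, so Runner can force the target in 2 moves from there.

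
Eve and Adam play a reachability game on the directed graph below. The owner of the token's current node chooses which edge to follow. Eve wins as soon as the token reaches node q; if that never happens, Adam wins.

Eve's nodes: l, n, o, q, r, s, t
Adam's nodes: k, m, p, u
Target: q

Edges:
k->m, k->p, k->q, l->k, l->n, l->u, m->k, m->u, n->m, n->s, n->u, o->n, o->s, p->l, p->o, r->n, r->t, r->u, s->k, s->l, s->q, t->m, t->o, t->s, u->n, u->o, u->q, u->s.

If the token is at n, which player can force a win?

A0 = {q}
A1: add {s} — s (Eve) has s→q.
A2: add {n, o, t} — n (Eve) has n→s; o (Eve) has o→s; t (Eve) has t→s.
n ∈ A2, so Eve can force the target.

Eve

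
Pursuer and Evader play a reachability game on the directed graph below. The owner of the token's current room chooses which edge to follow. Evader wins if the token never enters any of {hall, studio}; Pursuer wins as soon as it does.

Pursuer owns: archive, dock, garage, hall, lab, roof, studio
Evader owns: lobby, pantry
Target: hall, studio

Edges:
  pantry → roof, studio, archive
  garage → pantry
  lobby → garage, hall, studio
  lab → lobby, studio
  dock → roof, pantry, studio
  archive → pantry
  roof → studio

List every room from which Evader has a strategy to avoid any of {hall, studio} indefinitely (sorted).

A0 = {hall, studio}
A1: add {dock, lab, roof} — roof (Pursuer) has roof→studio; dock (Pursuer) has dock→studio; lab (Pursuer) has lab→studio.
A2 = A1; e.g. lobby (Evader) can still go to garage. Fixed point.
Pursuer's attractor = {dock, hall, lab, roof, studio}; Evader avoids the target exactly from the complement.

archive, garage, lobby, pantry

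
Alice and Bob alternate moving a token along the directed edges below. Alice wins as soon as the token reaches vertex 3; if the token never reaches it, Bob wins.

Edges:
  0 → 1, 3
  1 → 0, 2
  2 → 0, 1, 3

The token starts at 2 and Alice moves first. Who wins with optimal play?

Alice

Track states (vertex, player-to-move).
A0 = {(3,Alice), (3,Bob)}
A1: add {(0,Alice), (2,Alice)}.
(2,Alice) ∈ A1 ⇒ Alice forces the target.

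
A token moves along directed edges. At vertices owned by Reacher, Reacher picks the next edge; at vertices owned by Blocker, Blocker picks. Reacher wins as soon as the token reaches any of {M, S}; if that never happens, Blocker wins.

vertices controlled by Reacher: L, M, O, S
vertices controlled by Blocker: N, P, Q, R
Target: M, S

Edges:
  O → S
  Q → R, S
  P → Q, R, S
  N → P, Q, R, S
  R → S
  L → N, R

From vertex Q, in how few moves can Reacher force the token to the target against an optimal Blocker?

A0 = {M, S}
A1: add {O, R} — O (Reacher) has O→S; R (Blocker): all of {S} already in.
A2: add {L, Q} — L (Reacher) has L→R; Q (Blocker): all of {R, S} already in.
Q enters the attractor at level 2, so Reacher can force the target in 2 moves from there.

2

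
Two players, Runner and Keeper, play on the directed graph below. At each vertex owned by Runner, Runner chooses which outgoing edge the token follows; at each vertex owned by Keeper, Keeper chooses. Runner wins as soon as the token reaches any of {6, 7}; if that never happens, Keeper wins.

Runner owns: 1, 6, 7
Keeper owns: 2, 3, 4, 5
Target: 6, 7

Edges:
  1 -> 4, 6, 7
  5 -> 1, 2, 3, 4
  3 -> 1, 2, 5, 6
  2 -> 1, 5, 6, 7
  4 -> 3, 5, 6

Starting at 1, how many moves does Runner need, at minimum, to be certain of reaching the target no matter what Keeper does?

1

A0 = {6, 7}
A1: add {1} — 1 (Runner) has 1→6.
A2 = A1; e.g. 2 (Keeper) can still go to 5. Fixed point.
1 enters the attractor at level 1, so Runner can force the target in 1 move from there.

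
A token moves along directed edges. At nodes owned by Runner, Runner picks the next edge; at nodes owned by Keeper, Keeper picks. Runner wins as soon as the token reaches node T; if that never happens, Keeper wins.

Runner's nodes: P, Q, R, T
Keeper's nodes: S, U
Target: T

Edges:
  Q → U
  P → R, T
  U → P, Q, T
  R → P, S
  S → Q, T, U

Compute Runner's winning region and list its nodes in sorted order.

P, R, T

A0 = {T}
A1: add {P} — P (Runner) has P→T.
A2: add {R} — R (Runner) has R→P.
A3 = A2; e.g. Q (Runner) has no edge into A2. Fixed point.
Runner's winning region = {P, R, T}.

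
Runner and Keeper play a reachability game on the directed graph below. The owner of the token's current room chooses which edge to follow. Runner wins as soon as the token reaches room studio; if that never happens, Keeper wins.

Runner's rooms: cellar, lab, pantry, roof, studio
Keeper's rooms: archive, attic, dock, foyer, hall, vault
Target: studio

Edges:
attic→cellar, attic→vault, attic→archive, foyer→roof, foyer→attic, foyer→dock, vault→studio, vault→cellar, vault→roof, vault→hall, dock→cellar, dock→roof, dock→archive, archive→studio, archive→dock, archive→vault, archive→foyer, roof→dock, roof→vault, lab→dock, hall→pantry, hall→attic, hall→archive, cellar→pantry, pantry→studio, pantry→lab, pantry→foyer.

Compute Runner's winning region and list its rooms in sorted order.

cellar, pantry, studio

A0 = {studio}
A1: add {pantry} — pantry (Runner) has pantry→studio.
A2: add {cellar} — cellar (Runner) has cellar→pantry.
A3 = A2; e.g. roof (Runner) has no edge into A2. Fixed point.
Runner's winning region = {cellar, pantry, studio}.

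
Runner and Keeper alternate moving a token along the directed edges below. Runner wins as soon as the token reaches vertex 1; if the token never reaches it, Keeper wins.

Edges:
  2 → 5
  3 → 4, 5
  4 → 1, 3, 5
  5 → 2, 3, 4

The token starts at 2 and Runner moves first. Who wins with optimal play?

Keeper

Track states (vertex, player-to-move).
A0 = {(1,Runner), (1,Keeper)}
A1: add {(4,Runner)}.
A2 = A1; e.g. (2,Runner) stays out. (2,Runner) never enters ⇒ Keeper avoids the target.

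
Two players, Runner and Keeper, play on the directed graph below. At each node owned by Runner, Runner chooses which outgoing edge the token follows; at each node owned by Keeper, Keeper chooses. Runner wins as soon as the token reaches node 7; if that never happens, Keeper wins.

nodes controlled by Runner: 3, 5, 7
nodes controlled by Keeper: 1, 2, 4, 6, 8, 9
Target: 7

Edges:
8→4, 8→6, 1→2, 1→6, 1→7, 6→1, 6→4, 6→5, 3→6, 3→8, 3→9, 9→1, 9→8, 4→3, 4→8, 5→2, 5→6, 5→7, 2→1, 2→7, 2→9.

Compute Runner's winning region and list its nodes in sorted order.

A0 = {7}
A1: add {5} — 5 (Runner) has 5→7.
A2 = A1; e.g. 1 (Keeper) can still go to 2. Fixed point.
Runner's winning region = {5, 7}.

5, 7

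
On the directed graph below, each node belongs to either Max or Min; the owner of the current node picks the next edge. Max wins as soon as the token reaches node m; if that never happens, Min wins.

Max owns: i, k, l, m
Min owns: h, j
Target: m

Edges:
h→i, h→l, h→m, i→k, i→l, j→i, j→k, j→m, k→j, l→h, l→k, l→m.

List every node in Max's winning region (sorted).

h, i, l, m

A0 = {m}
A1: add {l} — l (Max) has l→m.
A2: add {i} — i (Max) has i→l.
A3: add {h} — h (Min): all of {i, l, m} already in.
A4 = A3; e.g. j (Min) can still go to k. Fixed point.
Max's winning region = {h, i, l, m}.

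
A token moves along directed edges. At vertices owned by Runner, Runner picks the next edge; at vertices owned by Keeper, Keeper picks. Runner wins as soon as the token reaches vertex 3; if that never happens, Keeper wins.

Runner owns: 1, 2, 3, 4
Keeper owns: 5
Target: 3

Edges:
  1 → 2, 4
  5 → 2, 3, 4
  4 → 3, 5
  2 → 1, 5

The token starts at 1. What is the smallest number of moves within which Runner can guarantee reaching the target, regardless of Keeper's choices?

A0 = {3}
A1: add {4} — 4 (Runner) has 4→3.
A2: add {1} — 1 (Runner) has 1→4.
1 enters the attractor at level 2, so Runner can force the target in 2 moves from there.

2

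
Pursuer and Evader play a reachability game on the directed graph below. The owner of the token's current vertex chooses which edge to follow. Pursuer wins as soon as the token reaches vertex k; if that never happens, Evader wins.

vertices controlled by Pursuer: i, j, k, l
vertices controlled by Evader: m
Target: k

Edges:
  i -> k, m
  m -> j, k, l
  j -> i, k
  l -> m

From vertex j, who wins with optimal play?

A0 = {k}
A1: add {i, j} — i (Pursuer) has i→k; j (Pursuer) has j→k.
A2 = A1; e.g. l (Pursuer) has no edge into A1. Fixed point.
j ∈ A1, so Pursuer can force the target.

Pursuer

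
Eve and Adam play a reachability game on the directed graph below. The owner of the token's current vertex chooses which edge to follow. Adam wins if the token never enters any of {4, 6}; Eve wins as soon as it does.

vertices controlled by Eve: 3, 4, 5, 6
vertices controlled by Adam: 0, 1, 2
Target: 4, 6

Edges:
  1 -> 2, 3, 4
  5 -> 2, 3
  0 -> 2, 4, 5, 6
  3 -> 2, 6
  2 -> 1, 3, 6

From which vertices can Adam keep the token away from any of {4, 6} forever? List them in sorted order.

A0 = {4, 6}
A1: add {3} — 3 (Eve) has 3→6.
A2: add {5} — 5 (Eve) has 5→3.
A3 = A2; e.g. 0 (Adam) can still go to 2. Fixed point.
Eve's attractor = {3, 4, 5, 6}; Adam avoids the target exactly from the complement.

0, 1, 2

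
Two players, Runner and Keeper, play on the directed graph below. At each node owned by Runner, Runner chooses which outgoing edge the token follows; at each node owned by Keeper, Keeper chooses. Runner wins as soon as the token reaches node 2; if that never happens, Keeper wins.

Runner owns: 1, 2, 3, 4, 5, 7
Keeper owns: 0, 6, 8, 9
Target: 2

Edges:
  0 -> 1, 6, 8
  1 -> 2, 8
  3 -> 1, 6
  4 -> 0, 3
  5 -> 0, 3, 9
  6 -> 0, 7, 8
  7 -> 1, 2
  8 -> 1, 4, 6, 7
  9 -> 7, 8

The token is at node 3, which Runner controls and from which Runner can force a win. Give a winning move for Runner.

A0 = {2}
A1: add {1, 7} — 1 (Runner) has 1→2; 7 (Runner) has 7→2.
A2: add {3} — 3 (Runner) has 3→1.
A3: add {4, 5} — 4 (Runner) has 4→3; 5 (Runner) has 5→3.
A4 = A3; e.g. 0 (Keeper) can still go to 6. Fixed point.
From 3, successor 1 is in the attractor (rank 1); the other successor 6 is not.

1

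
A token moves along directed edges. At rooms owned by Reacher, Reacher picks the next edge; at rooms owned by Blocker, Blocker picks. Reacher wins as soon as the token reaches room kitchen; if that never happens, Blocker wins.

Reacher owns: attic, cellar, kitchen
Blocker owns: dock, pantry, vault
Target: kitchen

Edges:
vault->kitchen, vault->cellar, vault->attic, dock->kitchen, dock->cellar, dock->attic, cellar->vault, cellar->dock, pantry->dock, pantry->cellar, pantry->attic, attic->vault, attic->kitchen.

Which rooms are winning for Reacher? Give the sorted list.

attic, kitchen

A0 = {kitchen}
A1: add {attic} — attic (Reacher) has attic→kitchen.
A2 = A1; e.g. vault (Blocker) can still go to cellar. Fixed point.
Reacher's winning region = {attic, kitchen}.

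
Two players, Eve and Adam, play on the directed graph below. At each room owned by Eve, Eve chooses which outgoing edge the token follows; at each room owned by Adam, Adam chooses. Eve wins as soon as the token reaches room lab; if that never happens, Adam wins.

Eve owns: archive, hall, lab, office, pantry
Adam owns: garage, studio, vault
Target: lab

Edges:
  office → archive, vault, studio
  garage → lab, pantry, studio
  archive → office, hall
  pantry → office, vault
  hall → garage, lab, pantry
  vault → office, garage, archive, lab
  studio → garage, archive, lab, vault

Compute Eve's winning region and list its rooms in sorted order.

A0 = {lab}
A1: add {hall} — hall (Eve) has hall→lab.
A2: add {archive} — archive (Eve) has archive→hall.
A3: add {office} — office (Eve) has office→archive.
A4: add {pantry} — pantry (Eve) has pantry→office.
A5 = A4; e.g. garage (Adam) can still go to studio. Fixed point.
Eve's winning region = {archive, hall, lab, office, pantry}.

archive, hall, lab, office, pantry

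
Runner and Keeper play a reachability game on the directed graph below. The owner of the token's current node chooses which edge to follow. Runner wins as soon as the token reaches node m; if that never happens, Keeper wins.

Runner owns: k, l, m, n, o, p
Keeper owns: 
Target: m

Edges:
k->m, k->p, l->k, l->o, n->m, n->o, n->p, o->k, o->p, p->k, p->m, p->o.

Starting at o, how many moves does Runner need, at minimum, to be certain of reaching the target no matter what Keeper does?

2

A0 = {m}
A1: add {k, n, p} — k (Runner) has k→m; n (Runner) has n→m; p (Runner) has p→m.
A2: add {l, o} — l (Runner) has l→k; o (Runner) has o→k.
A2 = all vertices. Fixed point.
o enters the attractor at level 2, so Runner can force the target in 2 moves from there.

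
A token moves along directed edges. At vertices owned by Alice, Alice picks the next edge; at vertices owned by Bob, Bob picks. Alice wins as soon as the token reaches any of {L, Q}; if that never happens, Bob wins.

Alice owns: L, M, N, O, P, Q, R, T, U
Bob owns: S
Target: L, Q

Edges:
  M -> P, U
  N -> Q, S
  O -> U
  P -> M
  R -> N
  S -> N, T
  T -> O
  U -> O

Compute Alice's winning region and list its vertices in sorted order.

A0 = {L, Q}
A1: add {N} — N (Alice) has N→Q.
A2: add {R} — R (Alice) has R→N.
A3 = A2; e.g. M (Alice) has no edge into A2. Fixed point.
Alice's winning region = {L, N, Q, R}.

L, N, Q, R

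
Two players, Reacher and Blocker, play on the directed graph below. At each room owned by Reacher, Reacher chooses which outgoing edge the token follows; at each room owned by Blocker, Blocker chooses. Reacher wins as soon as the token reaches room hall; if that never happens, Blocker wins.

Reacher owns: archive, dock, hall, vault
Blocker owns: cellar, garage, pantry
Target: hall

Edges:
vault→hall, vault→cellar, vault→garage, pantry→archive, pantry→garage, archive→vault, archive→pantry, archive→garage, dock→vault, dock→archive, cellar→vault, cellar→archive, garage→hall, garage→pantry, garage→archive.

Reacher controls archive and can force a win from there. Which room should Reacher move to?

vault

A0 = {hall}
A1: add {vault} — vault (Reacher) has vault→hall.
A2: add {archive, dock} — archive (Reacher) has archive→vault; dock (Reacher) has dock→vault.
A3: add {cellar} — cellar (Blocker): all of {vault, archive} already in.
A4 = A3; e.g. pantry (Blocker) can still go to garage. Fixed point.
From archive, successor vault is in the attractor (rank 1); the other successors garage, pantry are not.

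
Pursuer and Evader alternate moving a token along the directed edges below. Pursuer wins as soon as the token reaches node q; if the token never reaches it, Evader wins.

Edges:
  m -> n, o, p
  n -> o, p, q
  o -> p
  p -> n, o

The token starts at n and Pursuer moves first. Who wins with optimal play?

Pursuer

Track states (vertex, player-to-move).
A0 = {(q,Pursuer), (q,Evader)}
A1: add {(n,Pursuer)}.
(n,Pursuer) ∈ A1 ⇒ Pursuer forces the target.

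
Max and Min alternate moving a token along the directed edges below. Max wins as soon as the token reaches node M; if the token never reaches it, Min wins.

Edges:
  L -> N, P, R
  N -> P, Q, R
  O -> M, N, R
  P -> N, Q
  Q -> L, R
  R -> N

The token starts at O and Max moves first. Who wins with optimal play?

Max

Track states (vertex, player-to-move).
A0 = {(M,Max), (M,Min)}
A1: add {(O,Max)}.
(O,Max) ∈ A1 ⇒ Max forces the target.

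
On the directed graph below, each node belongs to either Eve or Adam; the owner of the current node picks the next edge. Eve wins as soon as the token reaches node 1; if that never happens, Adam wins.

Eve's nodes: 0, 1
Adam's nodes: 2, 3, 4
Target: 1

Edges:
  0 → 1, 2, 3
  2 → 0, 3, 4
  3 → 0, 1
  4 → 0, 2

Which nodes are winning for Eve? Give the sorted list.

A0 = {1}
A1: add {0} — 0 (Eve) has 0→1.
A2: add {3} — 3 (Adam): all of {0, 1} already in.
A3 = A2; e.g. 2 (Adam) can still go to 4. Fixed point.
Eve's winning region = {0, 1, 3}.

0, 1, 3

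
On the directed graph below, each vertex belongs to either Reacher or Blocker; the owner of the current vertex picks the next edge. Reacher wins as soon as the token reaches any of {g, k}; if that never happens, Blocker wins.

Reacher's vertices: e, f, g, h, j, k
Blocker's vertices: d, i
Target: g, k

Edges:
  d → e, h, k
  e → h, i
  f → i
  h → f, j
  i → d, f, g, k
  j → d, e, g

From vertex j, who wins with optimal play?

A0 = {g, k}
A1: add {j} — j (Reacher) has j→g.
j ∈ A1, so Reacher can force the target.

Reacher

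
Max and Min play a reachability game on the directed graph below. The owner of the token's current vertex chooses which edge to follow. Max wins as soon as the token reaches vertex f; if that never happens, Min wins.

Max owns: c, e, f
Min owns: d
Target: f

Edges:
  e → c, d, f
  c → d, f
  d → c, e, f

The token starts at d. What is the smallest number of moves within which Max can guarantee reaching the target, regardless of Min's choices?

A0 = {f}
A1: add {c, e} — c (Max) has c→f; e (Max) has e→f.
A2: add {d} — d (Min): all of {c, e, f} already in.
A2 = all vertices. Fixed point.
d enters the attractor at level 2, so Max can force the target in 2 moves from there.

2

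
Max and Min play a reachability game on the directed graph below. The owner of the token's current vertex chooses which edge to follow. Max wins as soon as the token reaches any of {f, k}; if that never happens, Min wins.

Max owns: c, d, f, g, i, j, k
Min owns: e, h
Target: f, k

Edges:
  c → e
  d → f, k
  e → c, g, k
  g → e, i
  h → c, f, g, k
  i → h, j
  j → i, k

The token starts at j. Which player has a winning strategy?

A0 = {f, k}
A1: add {d, j} — d (Max) has d→f; j (Max) has j→k.
j ∈ A1, so Max can force the target.

Max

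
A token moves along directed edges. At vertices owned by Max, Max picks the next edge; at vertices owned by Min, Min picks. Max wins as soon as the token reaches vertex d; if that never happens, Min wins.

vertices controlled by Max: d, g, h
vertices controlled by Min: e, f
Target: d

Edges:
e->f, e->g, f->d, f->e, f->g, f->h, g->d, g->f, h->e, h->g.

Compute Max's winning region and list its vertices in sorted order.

A0 = {d}
A1: add {g} — g (Max) has g→d.
A2: add {h} — h (Max) has h→g.
A3 = A2; e.g. e (Min) can still go to f. Fixed point.
Max's winning region = {d, g, h}.

d, g, h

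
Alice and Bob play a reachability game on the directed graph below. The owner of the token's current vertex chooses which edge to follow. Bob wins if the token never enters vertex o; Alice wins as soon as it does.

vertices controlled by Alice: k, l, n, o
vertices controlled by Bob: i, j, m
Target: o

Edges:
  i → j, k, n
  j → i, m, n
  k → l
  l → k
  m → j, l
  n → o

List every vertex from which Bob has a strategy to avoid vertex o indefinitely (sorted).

A0 = {o}
A1: add {n} — n (Alice) has n→o.
A2 = A1; e.g. i (Bob) can still go to j. Fixed point.
Alice's attractor = {n, o}; Bob avoids the target exactly from the complement.

i, j, k, l, m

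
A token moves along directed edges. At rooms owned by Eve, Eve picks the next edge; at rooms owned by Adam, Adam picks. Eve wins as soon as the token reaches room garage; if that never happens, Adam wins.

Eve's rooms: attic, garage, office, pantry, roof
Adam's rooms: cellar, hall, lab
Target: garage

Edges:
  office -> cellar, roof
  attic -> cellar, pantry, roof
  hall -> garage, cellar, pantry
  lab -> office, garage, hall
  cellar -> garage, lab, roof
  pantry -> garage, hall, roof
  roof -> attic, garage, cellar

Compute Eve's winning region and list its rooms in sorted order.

attic, garage, office, pantry, roof

A0 = {garage}
A1: add {pantry, roof} — pantry (Eve) has pantry→garage; roof (Eve) has roof→garage.
A2: add {attic, office} — office (Eve) has office→roof; attic (Eve) has attic→pantry.
A3 = A2; e.g. hall (Adam) can still go to cellar. Fixed point.
Eve's winning region = {attic, garage, office, pantry, roof}.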